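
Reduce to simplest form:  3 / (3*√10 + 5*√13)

(-9*√10 + 15*√13)/235

Multiply numerator and denominator by -3*√10 + 5*√13.
Denominator becomes 235; numerator becomes -9*√10 + 15*√13.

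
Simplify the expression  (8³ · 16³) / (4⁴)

2^13

8³ = 2^9; 16³ = 2^12; 4⁴ = 2^8
Combine exponents: 2^13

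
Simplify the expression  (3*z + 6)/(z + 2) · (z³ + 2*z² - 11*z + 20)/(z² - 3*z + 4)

Factor: 3*z + 6 = 3·(z + 2);  z³ + 2*z² - 11*z + 20 = (z² - 3*z + 4)·(z + 5)
Cancel the common factors (z² - 3*z + 4), (z + 2).

3*z + 15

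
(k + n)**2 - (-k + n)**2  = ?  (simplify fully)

4*k*n

Write as f(n,k) - f(n,-k) and expand.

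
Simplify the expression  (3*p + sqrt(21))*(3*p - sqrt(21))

9*p**2 - 21

Product of conjugates: (P+Q)(P-Q) = P**2 - Q**2.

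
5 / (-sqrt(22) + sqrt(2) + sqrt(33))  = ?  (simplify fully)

(-13*sqrt(22) - 9*sqrt(33) + 53*sqrt(2) + 44*sqrt(3))/19

Group as (sqrt(2) + sqrt(33)) - sqrt(22); multiply by (sqrt(2) + sqrt(33)) + sqrt(22), then rationalise the remaining surd.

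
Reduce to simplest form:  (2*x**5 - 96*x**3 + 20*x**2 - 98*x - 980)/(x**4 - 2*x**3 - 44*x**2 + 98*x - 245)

2*x + 4

Factor: 2*x**5 - 96*x**3 + 20*x**2 - 98*x - 980 = 2*(x**2 - 2*x + 5)*(x + 7)*(x + 2)*(x - 7);  x**4 - 2*x**3 - 44*x**2 + 98*x - 245 = (x - 7)*(x**2 - 2*x + 5)*(x + 7)
Cancel the common factors (x**2 - 2*x + 5), (x + 7), (x - 7).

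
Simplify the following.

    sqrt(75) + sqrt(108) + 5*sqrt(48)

sqrt(75) = 5*sqrt(3); sqrt(108) = 6*sqrt(3); 5*sqrt(48) = 20*sqrt(3)
Combine: (5 + 6 + 20)·sqrt(3) = 31*sqrt(3)

31*sqrt(3)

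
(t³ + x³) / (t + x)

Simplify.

t² - t*x + x²

Apply the sum-of-cubes factorisation and cancel (t + x).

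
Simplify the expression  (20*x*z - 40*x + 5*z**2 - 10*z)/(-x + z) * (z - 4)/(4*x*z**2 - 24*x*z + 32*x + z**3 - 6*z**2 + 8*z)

Factor: 20*x*z - 40*x + 5*z**2 - 10*z = 5*(4*x + z)*(z - 2);  4*x*z**2 - 24*x*z + 32*x + z**3 - 6*z**2 + 8*z = (z - 2)*(4*x + z)*(z - 4)
Cancel the common factors (z - 4), (z - 2), (4*x + z).

-5/(x - z)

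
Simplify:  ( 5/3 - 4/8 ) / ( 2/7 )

49/12

Numerator: 5/3 - 4/8 = 7/6
Denominator: 2/7 = 2/7
Divide: (7/6) · (7/2) = 49/12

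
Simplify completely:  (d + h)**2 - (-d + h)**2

Write as f(h,d) - f(h,-d) and expand.

4*d*h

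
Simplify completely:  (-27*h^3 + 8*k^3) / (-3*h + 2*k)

9*h^2 + 6*h*k + 4*k^2

Factor as (a-b)(a^2+ab+b^2) with a=(2*k), b=(3*h).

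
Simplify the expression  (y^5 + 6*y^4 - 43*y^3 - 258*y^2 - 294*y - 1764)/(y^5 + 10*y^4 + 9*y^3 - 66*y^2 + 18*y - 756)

Factor: y^5 + 6*y^4 - 43*y^3 - 258*y^2 - 294*y - 1764 = (y^2 + 6)*(y - 7)*(y + 7)*(y + 6);  y^5 + 10*y^4 + 9*y^3 - 66*y^2 + 18*y - 756 = (y - 3)*(y^2 + 6)*(y + 6)*(y + 7)
Cancel the common factors (y^2 + 6), (y + 6), (y + 7).

(y - 7)/(y - 3)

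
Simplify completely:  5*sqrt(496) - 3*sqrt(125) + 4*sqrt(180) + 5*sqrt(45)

24*sqrt(5) + 20*sqrt(31)

5*sqrt(496) = 20*sqrt(31); 3*sqrt(125) = 15*sqrt(5); 4*sqrt(180) = 24*sqrt(5); 5*sqrt(45) = 15*sqrt(5)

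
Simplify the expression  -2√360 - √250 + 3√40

2√360 = 12*√10; √250 = 5*√10; 3√40 = 6*√10
Combine: (-12 - 5 + 6)·√10 = -11*√10

-11*√10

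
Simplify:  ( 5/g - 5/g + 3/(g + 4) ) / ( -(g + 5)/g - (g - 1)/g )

Numerator: 5/g - 5/g + 3/(g + 4) = 3/(g + 4)
Denominator: -(g + 5)/g - (g - 1)/g = (-2*g - 4)/g
Divide: (3/(g + 4)) · (g/(-2*g - 4)) = -3*g/(2*g^2 + 12*g + 16)

-3*g/(2*g^2 + 12*g + 16)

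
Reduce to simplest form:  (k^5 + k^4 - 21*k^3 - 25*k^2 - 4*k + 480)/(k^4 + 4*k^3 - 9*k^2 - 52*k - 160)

Factor: k^5 + k^4 - 21*k^3 - 25*k^2 - 4*k + 480 = (k^2 + 3*k + 8)*(k + 5)*(k - 3)*(k - 4);  k^4 + 4*k^3 - 9*k^2 - 52*k - 160 = (k^2 + 3*k + 8)*(k + 5)*(k - 4)
Cancel the common factors (k^2 + 3*k + 8), (k + 5), (k - 4).

k - 3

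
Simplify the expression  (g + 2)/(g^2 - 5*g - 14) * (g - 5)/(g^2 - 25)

1/(g^2 - 2*g - 35)

Factor: g^2 - 5*g - 14 = (g - 7)*(g + 2);  g^2 - 25 = (g + 5)*(g - 5)
Cancel the common factors (g - 5), (g + 2).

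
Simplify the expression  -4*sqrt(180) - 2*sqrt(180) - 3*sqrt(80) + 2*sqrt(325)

-48*sqrt(5) + 10*sqrt(13)

4*sqrt(180) = 24*sqrt(5); 2*sqrt(180) = 12*sqrt(5); 3*sqrt(80) = 12*sqrt(5); 2*sqrt(325) = 10*sqrt(13)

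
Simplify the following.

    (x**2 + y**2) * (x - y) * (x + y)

(x+y)(x-y) = x**2 - y**2; continue pairing.

x**4 - y**4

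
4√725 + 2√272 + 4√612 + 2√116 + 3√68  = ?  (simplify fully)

4√725 = 20*√29; 2√272 = 8*√17; 4√612 = 24*√17; 2√116 = 4*√29; 3√68 = 6*√17

24*√29 + 38*√17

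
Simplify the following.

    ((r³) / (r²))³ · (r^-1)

Inside the bracket: r¹
Raise to the power 3: r³
Multiply by (r^-1): add exponents.

r²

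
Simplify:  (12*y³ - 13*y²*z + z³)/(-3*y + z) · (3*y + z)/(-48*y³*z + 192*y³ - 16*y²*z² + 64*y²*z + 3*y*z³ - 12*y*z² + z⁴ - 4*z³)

Factor: 12*y³ - 13*y²*z + z³ = (-y + z)·(-3*y + z)·(4*y + z);  -48*y³*z + 192*y³ - 16*y²*z² + 64*y²*z + 3*y*z³ - 12*y*z² + z⁴ - 4*z³ = (3*y + z)·(z - 4)·(-4*y + z)·(4*y + z)
Cancel the common factors (3*y + z), (-3*y + z), (4*y + z).

(y - z)/(4*y*z - 16*y - z² + 4*z)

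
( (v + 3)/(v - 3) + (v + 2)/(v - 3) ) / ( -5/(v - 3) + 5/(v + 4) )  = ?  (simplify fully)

Numerator: (v + 3)/(v - 3) + (v + 2)/(v - 3) = (2*v + 5)/(v - 3)
Denominator: -5/(v - 3) + 5/(v + 4) = -35/(v^2 + v - 12)
Divide: ((2*v + 5)/(v - 3)) · (-v^2/35 - v/35 + 12/35) = -2*v^2/35 - 13*v/35 - 4/7

-2*v^2/35 - 13*v/35 - 4/7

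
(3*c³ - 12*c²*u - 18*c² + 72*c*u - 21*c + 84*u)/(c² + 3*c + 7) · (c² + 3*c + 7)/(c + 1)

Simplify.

3*c² - 12*c*u - 21*c + 84*u

Factor: 3*c³ - 12*c²*u - 18*c² + 72*c*u - 21*c + 84*u = 3·(c - 4*u)·(c + 1)·(c - 7)
Cancel the common factors (c² + 3*c + 7), (c + 1).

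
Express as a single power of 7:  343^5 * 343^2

343^5 = 7^15; 343^2 = 7^6
Combine exponents: 7^21

7^21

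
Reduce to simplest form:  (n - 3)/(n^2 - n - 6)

Factor: n^2 - n - 6 = (n - 3)*(n + 2)
Cancel the common factor (n - 3).

1/(n + 2)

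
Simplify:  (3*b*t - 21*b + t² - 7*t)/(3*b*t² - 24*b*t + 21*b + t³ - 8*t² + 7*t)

1/(t - 1)

Factor: 3*b*t - 21*b + t² - 7*t = (3*b + t)·(t - 7);  3*b*t² - 24*b*t + 21*b + t³ - 8*t² + 7*t = (3*b + t)·(t - 7)·(t - 1)
Cancel the common factors (3*b + t), (t - 7).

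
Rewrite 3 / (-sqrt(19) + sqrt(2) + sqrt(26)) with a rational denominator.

Group as (sqrt(2) + sqrt(26)) - sqrt(19); multiply by (sqrt(2) + sqrt(26)) + sqrt(19), then rationalise the remaining surd.

(-27*sqrt(19) - 15*sqrt(26) + 129*sqrt(2) + 12*sqrt(247))/127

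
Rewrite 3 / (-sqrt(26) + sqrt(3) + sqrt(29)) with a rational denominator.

(-3*sqrt(26) + 26*sqrt(3) + sqrt(2262))/52

Group as (sqrt(3) + sqrt(29)) - sqrt(26); multiply by (sqrt(3) + sqrt(29)) + sqrt(26), then rationalise the remaining surd.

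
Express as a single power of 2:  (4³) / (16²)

4³ = 2^6; 16² = 2^8
Combine exponents: 2^(-2)

2^(-2)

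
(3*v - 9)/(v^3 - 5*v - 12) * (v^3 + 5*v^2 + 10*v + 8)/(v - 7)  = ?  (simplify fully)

Factor: 3*v - 9 = 3*(v - 3);  v^3 - 5*v - 12 = (v - 3)*(v^2 + 3*v + 4);  v^3 + 5*v^2 + 10*v + 8 = (v^2 + 3*v + 4)*(v + 2)
Cancel the common factors (v^2 + 3*v + 4), (v - 3).

(3*v + 6)/(v - 7)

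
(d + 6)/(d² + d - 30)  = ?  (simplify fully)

1/(d - 5)

Factor: d² + d - 30 = (d - 5)·(d + 6)
Cancel the common factor (d + 6).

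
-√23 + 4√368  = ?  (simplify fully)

15*√23

√23 = √23; 4√368 = 16*√23
Combine: (-1 + 16)·√23 = 15*√23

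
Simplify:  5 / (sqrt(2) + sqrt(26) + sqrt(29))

Group as (sqrt(2) + sqrt(26)) + sqrt(29); multiply by (sqrt(2) + sqrt(26)) - sqrt(29), then rationalise the remaining surd.

(-20*sqrt(377) - 5*sqrt(29) + 25*sqrt(26) + 265*sqrt(2))/207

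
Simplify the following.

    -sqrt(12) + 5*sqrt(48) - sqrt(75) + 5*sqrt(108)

sqrt(12) = 2*sqrt(3); 5*sqrt(48) = 20*sqrt(3); sqrt(75) = 5*sqrt(3); 5*sqrt(108) = 30*sqrt(3)
Combine: (-2 + 20 - 5 + 30)·sqrt(3) = 43*sqrt(3)

43*sqrt(3)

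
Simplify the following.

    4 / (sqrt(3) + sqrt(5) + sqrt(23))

(-84*sqrt(5) - 100*sqrt(3) + 8*sqrt(345) + 60*sqrt(23))/165

Group as (sqrt(3) + sqrt(23)) + sqrt(5); multiply by (sqrt(3) + sqrt(23)) - sqrt(5), then rationalise the remaining surd.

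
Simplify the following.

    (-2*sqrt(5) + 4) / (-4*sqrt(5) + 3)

(-10*sqrt(5) + 28)/71

Multiply numerator and denominator by 3 + 4*sqrt(5).
Denominator becomes -71; numerator becomes -28 + 10*sqrt(5).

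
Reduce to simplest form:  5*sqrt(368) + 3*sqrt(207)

29*sqrt(23)

5*sqrt(368) = 20*sqrt(23); 3*sqrt(207) = 9*sqrt(23)
Combine: (20 + 9)·sqrt(23) = 29*sqrt(23)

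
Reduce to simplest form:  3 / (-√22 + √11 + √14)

(-9*√22 + 57*√14 + 75*√11 + 132*√7)/607

Group as (√11 + √14) - √22; multiply by (√11 + √14) + √22, then rationalise the remaining surd.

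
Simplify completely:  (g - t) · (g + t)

g² - t²

Pair the conjugate factors: (g+t)(g-t) = g² - t².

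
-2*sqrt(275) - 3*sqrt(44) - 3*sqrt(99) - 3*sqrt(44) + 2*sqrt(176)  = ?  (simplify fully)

-23*sqrt(11)

2*sqrt(275) = 10*sqrt(11); 3*sqrt(44) = 6*sqrt(11); 3*sqrt(99) = 9*sqrt(11); 3*sqrt(44) = 6*sqrt(11); 2*sqrt(176) = 8*sqrt(11)
Combine: (-10 - 6 - 9 - 6 + 8)·sqrt(11) = -23*sqrt(11)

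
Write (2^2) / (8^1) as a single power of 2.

2^2 = 2^2; 8^1 = 2^3
Combine exponents: 2^(-1)

2^(-1)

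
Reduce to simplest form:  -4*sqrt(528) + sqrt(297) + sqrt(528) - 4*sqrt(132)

-17*sqrt(33)

4*sqrt(528) = 16*sqrt(33); sqrt(297) = 3*sqrt(33); sqrt(528) = 4*sqrt(33); 4*sqrt(132) = 8*sqrt(33)
Combine: (-16 + 3 + 4 - 8)·sqrt(33) = -17*sqrt(33)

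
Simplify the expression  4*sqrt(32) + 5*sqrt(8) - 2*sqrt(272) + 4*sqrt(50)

-8*sqrt(17) + 46*sqrt(2)

4*sqrt(32) = 16*sqrt(2); 5*sqrt(8) = 10*sqrt(2); 2*sqrt(272) = 8*sqrt(17); 4*sqrt(50) = 20*sqrt(2)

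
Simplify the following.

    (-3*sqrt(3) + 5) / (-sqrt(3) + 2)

-sqrt(3) + 1

Multiply numerator and denominator by sqrt(3) + 2.
Denominator becomes 1; numerator becomes -sqrt(3) + 1.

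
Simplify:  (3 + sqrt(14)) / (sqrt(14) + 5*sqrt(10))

Multiply numerator and denominator by -5*sqrt(10) + sqrt(14).
Denominator becomes -236; numerator becomes -10*sqrt(35) - 15*sqrt(10) + 3*sqrt(14) + 14.

(-14 - 3*sqrt(14) + 15*sqrt(10) + 10*sqrt(35))/236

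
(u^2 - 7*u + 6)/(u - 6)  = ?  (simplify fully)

u - 1

Factor: u^2 - 7*u + 6 = (u - 6)*(u - 1)
Cancel the common factor (u - 6).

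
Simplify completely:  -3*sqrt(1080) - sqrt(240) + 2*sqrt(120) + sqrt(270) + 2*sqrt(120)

-7*sqrt(30) - 4*sqrt(15)

3*sqrt(1080) = 18*sqrt(30); sqrt(240) = 4*sqrt(15); 2*sqrt(120) = 4*sqrt(30); sqrt(270) = 3*sqrt(30); 2*sqrt(120) = 4*sqrt(30)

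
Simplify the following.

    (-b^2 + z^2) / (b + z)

Difference of squares: factor out (b + z).

-b + z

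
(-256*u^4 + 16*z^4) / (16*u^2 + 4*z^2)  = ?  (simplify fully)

Difference of fourth powers: factor out (16*u^2 + 4*z^2).

-16*u^2 + 4*z^2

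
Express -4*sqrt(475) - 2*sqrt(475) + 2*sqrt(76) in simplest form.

-26*sqrt(19)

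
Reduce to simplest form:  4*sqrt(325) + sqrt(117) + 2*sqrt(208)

31*sqrt(13)

4*sqrt(325) = 20*sqrt(13); sqrt(117) = 3*sqrt(13); 2*sqrt(208) = 8*sqrt(13)
Combine: (20 + 3 + 8)·sqrt(13) = 31*sqrt(13)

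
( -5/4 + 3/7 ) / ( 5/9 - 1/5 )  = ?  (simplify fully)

-1035/448

Numerator: -5/4 + 3/7 = -23/28
Denominator: 5/9 - 1/5 = 16/45
Divide: (-23/28) · (45/16) = -1035/448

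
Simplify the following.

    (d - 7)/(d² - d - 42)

Factor: d² - d - 42 = (d - 7)·(d + 6)
Cancel the common factor (d - 7).

1/(d + 6)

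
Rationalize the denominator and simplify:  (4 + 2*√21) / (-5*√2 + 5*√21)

Multiply numerator and denominator by 5*√2 + 5*√21.
Denominator becomes 475; numerator becomes 20*√2 + 10*√42 + 20*√21 + 210.

(4*√2 + 2*√42 + 4*√21 + 42)/95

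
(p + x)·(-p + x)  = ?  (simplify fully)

Product of conjugates: (P+Q)(P-Q) = P^2 - Q^2.

-p² + x²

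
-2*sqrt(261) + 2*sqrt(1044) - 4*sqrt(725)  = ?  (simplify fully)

2*sqrt(261) = 6*sqrt(29); 2*sqrt(1044) = 12*sqrt(29); 4*sqrt(725) = 20*sqrt(29)
Combine: (-6 + 12 - 20)·sqrt(29) = -14*sqrt(29)

-14*sqrt(29)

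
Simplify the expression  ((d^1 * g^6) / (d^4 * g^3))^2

g^6/d^6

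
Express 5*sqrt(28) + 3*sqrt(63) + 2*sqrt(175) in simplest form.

29*sqrt(7)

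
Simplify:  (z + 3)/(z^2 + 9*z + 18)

1/(z + 6)

Factor: z^2 + 9*z + 18 = (z + 6)*(z + 3)
Cancel the common factor (z + 3).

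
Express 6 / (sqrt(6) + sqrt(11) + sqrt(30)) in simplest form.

(-72*sqrt(55) - 78*sqrt(30) + 150*sqrt(11) + 210*sqrt(6))/95

Group as (sqrt(11) + sqrt(30)) + sqrt(6); multiply by (sqrt(11) + sqrt(30)) - sqrt(6), then rationalise the remaining surd.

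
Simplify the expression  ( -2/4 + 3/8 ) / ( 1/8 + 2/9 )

-9/25

Numerator: -2/4 + 3/8 = -1/8
Denominator: 1/8 + 2/9 = 25/72
Divide: (-1/8) · (72/25) = -9/25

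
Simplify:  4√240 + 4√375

36*√15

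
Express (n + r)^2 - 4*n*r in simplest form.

After expansion: n^2 - 2*n*r + r^2 — a perfect-square trinomial.

(n - r)^2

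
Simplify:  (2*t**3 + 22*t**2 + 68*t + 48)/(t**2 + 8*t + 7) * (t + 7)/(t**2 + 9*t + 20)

Factor: 2*t**3 + 22*t**2 + 68*t + 48 = 2*(t + 6)*(t + 1)*(t + 4);  t**2 + 8*t + 7 = (t + 1)*(t + 7);  t**2 + 9*t + 20 = (t + 5)*(t + 4)
Cancel the common factors (t + 7), (t + 1), (t + 4).

(2*t + 12)/(t + 5)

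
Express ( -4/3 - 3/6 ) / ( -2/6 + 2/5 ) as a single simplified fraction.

Numerator: -4/3 - 3/6 = -11/6
Denominator: -2/6 + 2/5 = 1/15
Divide: (-11/6) · (15) = -55/2

-55/2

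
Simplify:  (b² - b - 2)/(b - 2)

b + 1

Factor: b² - b - 2 = (b - 2)·(b + 1)
Cancel the common factor (b - 2).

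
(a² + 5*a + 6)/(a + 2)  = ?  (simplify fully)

a + 3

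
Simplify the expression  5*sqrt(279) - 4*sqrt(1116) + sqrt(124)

5*sqrt(279) = 15*sqrt(31); 4*sqrt(1116) = 24*sqrt(31); sqrt(124) = 2*sqrt(31)
Combine: (15 - 24 + 2)·sqrt(31) = -7*sqrt(31)

-7*sqrt(31)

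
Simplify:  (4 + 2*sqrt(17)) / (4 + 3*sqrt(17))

Multiply numerator and denominator by -3*sqrt(17) + 4.
Denominator becomes -137; numerator becomes -86 - 4*sqrt(17).

(4*sqrt(17) + 86)/137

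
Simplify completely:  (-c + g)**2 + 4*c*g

(c + g)**2

After expansion: c**2 + 2*c*g + g**2 — a perfect-square trinomial.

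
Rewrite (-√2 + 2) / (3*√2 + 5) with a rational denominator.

Multiply numerator and denominator by -3*√2 + 5.
Denominator becomes 7; numerator becomes -11*√2 + 16.

(-11*√2 + 16)/7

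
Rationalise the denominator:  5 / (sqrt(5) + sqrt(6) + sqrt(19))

(-5*sqrt(570) - 20*sqrt(19) + 45*sqrt(6) + 50*sqrt(5))/28

Group as (sqrt(5) + sqrt(19)) + sqrt(6); multiply by (sqrt(5) + sqrt(19)) - sqrt(6), then rationalise the remaining surd.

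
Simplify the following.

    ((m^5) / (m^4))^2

m^2

Inside the bracket: m^1
Raise to the power 2: m^2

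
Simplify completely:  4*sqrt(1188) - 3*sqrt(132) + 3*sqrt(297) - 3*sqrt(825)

12*sqrt(33)

4*sqrt(1188) = 24*sqrt(33); 3*sqrt(132) = 6*sqrt(33); 3*sqrt(297) = 9*sqrt(33); 3*sqrt(825) = 15*sqrt(33)
Combine: (24 - 6 + 9 - 15)·sqrt(33) = 12*sqrt(33)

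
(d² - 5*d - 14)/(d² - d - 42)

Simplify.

(d + 2)/(d + 6)

Factor: d² - 5*d - 14 = (d + 2)·(d - 7);  d² - d - 42 = (d + 6)·(d - 7)
Cancel the common factor (d - 7).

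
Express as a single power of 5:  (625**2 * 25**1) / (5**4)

625**2 = 5**8; 25**1 = 5**2; 5**4 = 5**4
Combine exponents: 5**6

5**6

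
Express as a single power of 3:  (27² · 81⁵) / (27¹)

27² = 3^6; 81⁵ = 3^20; 27¹ = 3^3
Combine exponents: 3^23

3^23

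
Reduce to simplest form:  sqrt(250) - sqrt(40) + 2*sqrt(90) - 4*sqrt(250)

-11*sqrt(10)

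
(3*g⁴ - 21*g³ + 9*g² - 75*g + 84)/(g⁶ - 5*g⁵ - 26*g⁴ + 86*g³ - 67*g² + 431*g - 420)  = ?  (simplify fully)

Factor: 3*g⁴ - 21*g³ + 9*g² - 75*g + 84 = 3·(g - 1)·(g² + g + 4)·(g - 7);  g⁶ - 5*g⁵ - 26*g⁴ + 86*g³ - 67*g² + 431*g - 420 = (g - 1)·(g - 3)·(g² + g + 4)·(g + 5)·(g - 7)
Cancel the common factors (g² + g + 4), (g - 1), (g - 7).

3/(g² + 2*g - 15)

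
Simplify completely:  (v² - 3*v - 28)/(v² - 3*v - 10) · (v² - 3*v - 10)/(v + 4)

v - 7

Factor: v² - 3*v - 28 = (v + 4)·(v - 7);  v² - 3*v - 10 = (v + 2)·(v - 5);  v² - 3*v - 10 = (v + 2)·(v - 5)
Cancel the common factors (v + 4), (v - 5), (v + 2).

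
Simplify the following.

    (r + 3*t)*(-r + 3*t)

(3*t)^2 - (r)^2 = -r^2 + 9*t^2.

-r^2 + 9*t^2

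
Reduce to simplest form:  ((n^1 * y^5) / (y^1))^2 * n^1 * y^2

n^3*y^10

Inside the bracket: n^1 * y^4
Raise to the power 2: n^2 * y^8
Multiply by n^1 * y^2: add exponents.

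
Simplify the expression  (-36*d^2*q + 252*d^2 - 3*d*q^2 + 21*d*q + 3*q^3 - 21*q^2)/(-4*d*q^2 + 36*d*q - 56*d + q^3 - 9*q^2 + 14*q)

(9*d + 3*q)/(q - 2)

Factor: -36*d^2*q + 252*d^2 - 3*d*q^2 + 21*d*q + 3*q^3 - 21*q^2 = 3*(q - 7)*(3*d + q)*(-4*d + q);  -4*d*q^2 + 36*d*q - 56*d + q^3 - 9*q^2 + 14*q = (-4*d + q)*(q - 7)*(q - 2)
Cancel the common factors (-4*d + q), (q - 7).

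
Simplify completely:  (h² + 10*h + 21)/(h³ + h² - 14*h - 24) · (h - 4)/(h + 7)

1/(h + 2)

Factor: h² + 10*h + 21 = (h + 3)·(h + 7);  h³ + h² - 14*h - 24 = (h + 2)·(h + 3)·(h - 4)
Cancel the common factors (h + 7), (h - 4), (h + 3).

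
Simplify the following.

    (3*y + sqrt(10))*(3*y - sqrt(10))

9*y^2 - 10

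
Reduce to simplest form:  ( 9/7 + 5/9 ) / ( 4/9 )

Numerator: 9/7 + 5/9 = 116/63
Denominator: 4/9 = 4/9
Divide: (116/63) · (9/4) = 29/7

29/7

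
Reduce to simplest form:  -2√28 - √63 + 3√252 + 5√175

36*√7

2√28 = 4*√7; √63 = 3*√7; 3√252 = 18*√7; 5√175 = 25*√7
Combine: (-4 - 3 + 18 + 25)·√7 = 36*√7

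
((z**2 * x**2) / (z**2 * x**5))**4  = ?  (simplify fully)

Inside the bracket: (x**-3)
Raise to the power 4: (x**-12)

x**(-12)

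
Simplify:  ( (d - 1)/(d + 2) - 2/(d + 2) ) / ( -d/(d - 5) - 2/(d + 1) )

(-d³ + 7*d² - 7*d - 15)/(d³ + 5*d² - 4*d - 20)

Numerator: (d - 1)/(d + 2) - 2/(d + 2) = (d - 3)/(d + 2)
Denominator: -d/(d - 5) - 2/(d + 1) = (-d² - 3*d + 10)/(d² - 4*d - 5)
Divide: ((d - 3)/(d + 2)) · ((d² - 4*d - 5)/(-d² - 3*d + 10)) = (-d³ + 7*d² - 7*d - 15)/(d³ + 5*d² - 4*d - 20)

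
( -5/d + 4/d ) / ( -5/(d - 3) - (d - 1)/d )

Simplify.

(d - 3)/(d^2 + d + 3)

Numerator: -5/d + 4/d = -1/d
Denominator: -5/(d - 3) - (d - 1)/d = (-d^2 - d - 3)/(d^2 - 3*d)
Divide: (-1/d) · ((d^2 - 3*d)/(-d^2 - d - 3)) = (d - 3)/(d^2 + d + 3)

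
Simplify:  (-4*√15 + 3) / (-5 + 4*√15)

Multiply numerator and denominator by -4*√15 - 5.
Denominator becomes -215; numerator becomes 8*√15 + 225.

(-225 - 8*√15)/215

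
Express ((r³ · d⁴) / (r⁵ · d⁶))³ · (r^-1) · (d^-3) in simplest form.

Inside the bracket: (r^-2) · (d^-2)
Raise to the power 3: (r^-6) · (d^-6)
Multiply by (r^-1) · (d^-3): add exponents.

1/(d⁹*r⁷)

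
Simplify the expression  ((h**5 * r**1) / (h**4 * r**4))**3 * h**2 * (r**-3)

Inside the bracket: h**1 * (r**-3)
Raise to the power 3: h**3 * (r**-9)
Multiply by h**2 * (r**-3): add exponents.

h**5/r**12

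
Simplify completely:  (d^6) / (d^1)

Quotient: d^5

d^5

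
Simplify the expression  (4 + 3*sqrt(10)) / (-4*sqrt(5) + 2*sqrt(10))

Multiply numerator and denominator by 2*sqrt(10) + 4*sqrt(5).
Denominator becomes -40; numerator becomes 8*sqrt(10) + 16*sqrt(5) + 60 + 60*sqrt(2).

(-15*sqrt(2) - 15 - 4*sqrt(5) - 2*sqrt(10))/10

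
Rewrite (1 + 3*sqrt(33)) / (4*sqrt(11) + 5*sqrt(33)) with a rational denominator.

Multiply numerator and denominator by -4*sqrt(11) + 5*sqrt(33).
Denominator becomes 649; numerator becomes -132*sqrt(3) - 4*sqrt(11) + 5*sqrt(33) + 495.

(-132*sqrt(3) - 4*sqrt(11) + 5*sqrt(33) + 495)/649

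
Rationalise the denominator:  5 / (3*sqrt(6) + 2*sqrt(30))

(-15*sqrt(6) + 10*sqrt(30))/66

Multiply numerator and denominator by -3*sqrt(6) + 2*sqrt(30).
Denominator becomes 66; numerator becomes -15*sqrt(6) + 10*sqrt(30).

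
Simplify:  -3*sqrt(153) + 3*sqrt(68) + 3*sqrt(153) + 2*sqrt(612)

18*sqrt(17)

3*sqrt(153) = 9*sqrt(17); 3*sqrt(68) = 6*sqrt(17); 3*sqrt(153) = 9*sqrt(17); 2*sqrt(612) = 12*sqrt(17)
Combine: (-9 + 6 + 9 + 12)·sqrt(17) = 18*sqrt(17)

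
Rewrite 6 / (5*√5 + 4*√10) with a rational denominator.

(-30*√5 + 24*√10)/35

Multiply numerator and denominator by -4*√10 + 5*√5.
Denominator becomes -35; numerator becomes -24*√10 + 30*√5.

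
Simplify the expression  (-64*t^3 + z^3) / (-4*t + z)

z^3 - (4*t)^3 = (-4*t + z)(16*t^2 + 4*t*z + z^2).

16*t^2 + 4*t*z + z^2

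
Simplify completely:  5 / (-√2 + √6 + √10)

Group as (√6 + √10) - √2; multiply by (√6 + √10) + √2, then rationalise the remaining surd.

(-35*√2 - 5*√10 + 15*√6 + 10*√30)/22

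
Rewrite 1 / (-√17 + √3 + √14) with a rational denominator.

(3*√14 + 14*√3 + √714)/84

Group as (√3 + √14) - √17; multiply by (√3 + √14) + √17, then rationalise the remaining surd.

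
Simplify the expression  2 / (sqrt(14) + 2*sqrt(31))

(-sqrt(14) + 2*sqrt(31))/55

Multiply numerator and denominator by -2*sqrt(31) + sqrt(14).
Denominator becomes -110; numerator becomes -4*sqrt(31) + 2*sqrt(14).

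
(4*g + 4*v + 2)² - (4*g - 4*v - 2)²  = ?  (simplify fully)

Only the odd-power cross terms survive.

32*g*(2*v + 1)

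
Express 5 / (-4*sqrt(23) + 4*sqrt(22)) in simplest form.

(-5*sqrt(23) - 5*sqrt(22))/4

Multiply numerator and denominator by 4*sqrt(22) + 4*sqrt(23).
Denominator becomes -16; numerator becomes 20*sqrt(22) + 20*sqrt(23).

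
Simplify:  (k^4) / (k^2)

k^2

Quotient: k^2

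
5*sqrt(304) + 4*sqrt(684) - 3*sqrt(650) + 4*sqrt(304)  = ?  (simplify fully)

5*sqrt(304) = 20*sqrt(19); 4*sqrt(684) = 24*sqrt(19); 3*sqrt(650) = 15*sqrt(26); 4*sqrt(304) = 16*sqrt(19)

-15*sqrt(26) + 60*sqrt(19)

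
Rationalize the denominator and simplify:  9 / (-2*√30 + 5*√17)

(18*√30 + 45*√17)/305

Multiply numerator and denominator by 2*√30 + 5*√17.
Denominator becomes 305; numerator becomes 18*√30 + 45*√17.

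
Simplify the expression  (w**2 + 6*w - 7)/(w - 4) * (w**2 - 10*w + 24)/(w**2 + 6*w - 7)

Factor: w**2 + 6*w - 7 = (w + 7)*(w - 1);  w**2 - 10*w + 24 = (w - 4)*(w - 6);  w**2 + 6*w - 7 = (w + 7)*(w - 1)
Cancel the common factors (w - 1), (w - 4), (w + 7).

w - 6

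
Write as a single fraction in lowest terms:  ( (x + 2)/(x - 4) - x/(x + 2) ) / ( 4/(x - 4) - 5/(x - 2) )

Numerator: (x + 2)/(x - 4) - x/(x + 2) = (8*x + 4)/(x^2 - 2*x - 8)
Denominator: 4/(x - 4) - 5/(x - 2) = (-x + 12)/(x^2 - 6*x + 8)
Divide: ((8*x + 4)/(x^2 - 2*x - 8)) · ((x^2 - 6*x + 8)/(-x + 12)) = (-8*x^2 + 12*x + 8)/(x^2 - 10*x - 24)

(-8*x^2 + 12*x + 8)/(x^2 - 10*x - 24)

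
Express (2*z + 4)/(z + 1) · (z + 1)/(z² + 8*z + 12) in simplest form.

2/(z + 6)

Factor: 2*z + 4 = 2·(z + 2);  z² + 8*z + 12 = (z + 2)·(z + 6)
Cancel the common factors (z + 1), (z + 2).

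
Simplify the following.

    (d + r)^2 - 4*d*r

(d - r)^2

Expanding gives d^2 - 2*d*r + r^2, a perfect square.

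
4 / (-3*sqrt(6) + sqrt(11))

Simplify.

(-12*sqrt(6) - 4*sqrt(11))/43

Multiply numerator and denominator by sqrt(11) + 3*sqrt(6).
Denominator becomes -43; numerator becomes 4*sqrt(11) + 12*sqrt(6).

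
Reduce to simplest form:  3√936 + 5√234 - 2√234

3√936 = 18*√26; 5√234 = 15*√26; 2√234 = 6*√26
Combine: (18 + 15 - 6)·√26 = 27*√26

27*√26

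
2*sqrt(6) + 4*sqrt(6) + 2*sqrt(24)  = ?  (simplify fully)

10*sqrt(6)

2*sqrt(6) = 2*sqrt(6); 4*sqrt(6) = 4*sqrt(6); 2*sqrt(24) = 4*sqrt(6)
Combine: (2 + 4 + 4)·sqrt(6) = 10*sqrt(6)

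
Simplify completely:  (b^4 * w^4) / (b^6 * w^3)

w/b^2

Quotient: (b^-2) * w^1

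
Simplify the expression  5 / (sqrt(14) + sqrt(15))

Multiply numerator and denominator by -sqrt(15) + sqrt(14).
Denominator becomes -1; numerator becomes -5*sqrt(15) + 5*sqrt(14).

-5*sqrt(14) + 5*sqrt(15)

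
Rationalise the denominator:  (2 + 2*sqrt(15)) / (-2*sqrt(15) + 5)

(-10 - 2*sqrt(15))/5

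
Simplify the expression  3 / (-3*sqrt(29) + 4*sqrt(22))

Multiply numerator and denominator by 3*sqrt(29) + 4*sqrt(22).
Denominator becomes 91; numerator becomes 9*sqrt(29) + 12*sqrt(22).

(9*sqrt(29) + 12*sqrt(22))/91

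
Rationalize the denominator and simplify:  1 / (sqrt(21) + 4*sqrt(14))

Multiply numerator and denominator by -sqrt(21) + 4*sqrt(14).
Denominator becomes 203; numerator becomes -sqrt(21) + 4*sqrt(14).

(-sqrt(21) + 4*sqrt(14))/203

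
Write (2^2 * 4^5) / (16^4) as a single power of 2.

2^2 = 2^2; 4^5 = 2^10; 16^4 = 2^16
Combine exponents: 2^(-4)

2^(-4)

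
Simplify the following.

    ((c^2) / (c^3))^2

c^(-2)

Inside the bracket: (c^-1)
Raise to the power 2: (c^-2)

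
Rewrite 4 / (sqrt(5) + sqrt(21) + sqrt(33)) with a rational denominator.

Group as (sqrt(5) + sqrt(33)) + sqrt(21); multiply by (sqrt(5) + sqrt(33)) - sqrt(21), then rationalise the remaining surd.

(-24*sqrt(385) - 28*sqrt(33) + 68*sqrt(21) + 196*sqrt(5))/371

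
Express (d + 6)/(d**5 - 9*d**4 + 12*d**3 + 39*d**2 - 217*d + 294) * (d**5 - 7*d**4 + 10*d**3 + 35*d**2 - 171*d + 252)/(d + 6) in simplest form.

(d**2 - 7*d + 12)/(d**2 - 9*d + 14)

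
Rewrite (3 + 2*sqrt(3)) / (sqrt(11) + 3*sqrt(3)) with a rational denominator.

(-2*sqrt(33) - 3*sqrt(11) + 9*sqrt(3) + 18)/16

Multiply numerator and denominator by -sqrt(11) + 3*sqrt(3).
Denominator becomes 16; numerator becomes -2*sqrt(33) - 3*sqrt(11) + 9*sqrt(3) + 18.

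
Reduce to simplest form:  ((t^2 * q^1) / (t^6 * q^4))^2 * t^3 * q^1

1/(q^5*t^5)

Inside the bracket: (t^-4) * (q^-3)
Raise to the power 2: (t^-8) * (q^-6)
Multiply by t^3 * q^1: add exponents.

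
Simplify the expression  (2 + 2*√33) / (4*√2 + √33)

-8*√66 - 8*√2 + 2*√33 + 66

Multiply numerator and denominator by -4*√2 + √33.
Denominator becomes 1; numerator becomes -8*√66 - 8*√2 + 2*√33 + 66.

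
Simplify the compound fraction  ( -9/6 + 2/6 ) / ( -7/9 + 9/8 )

Numerator: -9/6 + 2/6 = -7/6
Denominator: -7/9 + 9/8 = 25/72
Divide: (-7/6) · (72/25) = -84/25

-84/25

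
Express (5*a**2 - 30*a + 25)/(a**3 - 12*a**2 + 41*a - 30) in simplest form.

5/(a - 6)

Factor: 5*a**2 - 30*a + 25 = 5*(a - 1)*(a - 5);  a**3 - 12*a**2 + 41*a - 30 = (a - 6)*(a - 1)*(a - 5)
Cancel the common factors (a - 1), (a - 5).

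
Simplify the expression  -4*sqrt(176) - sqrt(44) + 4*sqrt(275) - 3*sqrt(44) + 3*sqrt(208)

-4*sqrt(11) + 12*sqrt(13)

4*sqrt(176) = 16*sqrt(11); sqrt(44) = 2*sqrt(11); 4*sqrt(275) = 20*sqrt(11); 3*sqrt(44) = 6*sqrt(11); 3*sqrt(208) = 12*sqrt(13)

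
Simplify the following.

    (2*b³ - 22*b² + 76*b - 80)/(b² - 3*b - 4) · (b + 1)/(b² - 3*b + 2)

(2*b - 10)/(b - 1)

Factor: 2*b³ - 22*b² + 76*b - 80 = 2·(b - 5)·(b - 2)·(b - 4);  b² - 3*b - 4 = (b - 4)·(b + 1);  b² - 3*b + 2 = (b - 2)·(b - 1)
Cancel the common factors (b - 4), (b + 1), (b - 2).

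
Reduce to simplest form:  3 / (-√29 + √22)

(-3*√29 - 3*√22)/7

Multiply numerator and denominator by √22 + √29.
Denominator becomes -7; numerator becomes 3*√22 + 3*√29.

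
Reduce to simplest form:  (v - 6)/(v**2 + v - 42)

1/(v + 7)

Factor: v**2 + v - 42 = (v + 7)*(v - 6)
Cancel the common factor (v - 6).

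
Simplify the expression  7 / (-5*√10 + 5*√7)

(-7*√10 - 7*√7)/15

Multiply numerator and denominator by 5*√7 + 5*√10.
Denominator becomes -75; numerator becomes 35*√7 + 35*√10.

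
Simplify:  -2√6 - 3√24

-8*√6

2√6 = 2*√6; 3√24 = 6*√6
Combine: (-2 - 6)·√6 = -8*√6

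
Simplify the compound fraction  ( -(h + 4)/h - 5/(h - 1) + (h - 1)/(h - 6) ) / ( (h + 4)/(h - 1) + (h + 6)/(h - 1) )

(-4*h² + 53*h - 24)/(2*h³ - 2*h² - 60*h)

Numerator: -(h + 4)/h - 5/(h - 1) + (h - 1)/(h - 6) = (-4*h² + 53*h - 24)/(h³ - 7*h² + 6*h)
Denominator: (h + 4)/(h - 1) + (h + 6)/(h - 1) = (2*h + 10)/(h - 1)
Divide: ((-4*h² + 53*h - 24)/(h³ - 7*h² + 6*h)) · ((h - 1)/(2*h + 10)) = (-4*h² + 53*h - 24)/(2*h³ - 2*h² - 60*h)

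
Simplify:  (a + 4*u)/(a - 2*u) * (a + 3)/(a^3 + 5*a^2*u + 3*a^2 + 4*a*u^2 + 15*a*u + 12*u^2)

-1/(-a^2 + a*u + 2*u^2)

Factor: a^3 + 5*a^2*u + 3*a^2 + 4*a*u^2 + 15*a*u + 12*u^2 = (a + 3)*(a + 4*u)*(a + u)
Cancel the common factors (a + 3), (a + 4*u).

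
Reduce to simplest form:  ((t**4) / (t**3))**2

Inside the bracket: t**1
Raise to the power 2: t**2

t**2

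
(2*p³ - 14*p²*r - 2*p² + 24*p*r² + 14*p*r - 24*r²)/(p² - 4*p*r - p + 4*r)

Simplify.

Factor: 2*p³ - 14*p²*r - 2*p² + 24*p*r² + 14*p*r - 24*r² = 2·(p - 4*r)·(p - 1)·(p - 3*r);  p² - 4*p*r - p + 4*r = (p - 1)·(p - 4*r)
Cancel the common factors (p - 1), (p - 4*r).

2*p - 6*r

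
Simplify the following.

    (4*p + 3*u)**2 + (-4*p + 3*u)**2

32*p**2 + 18*u**2

Only the even-power cross terms survive.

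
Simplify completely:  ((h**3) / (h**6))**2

Inside the bracket: (h**-3)
Raise to the power 2: (h**-6)

h**(-6)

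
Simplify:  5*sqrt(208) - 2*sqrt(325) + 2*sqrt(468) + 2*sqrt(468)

34*sqrt(13)

5*sqrt(208) = 20*sqrt(13); 2*sqrt(325) = 10*sqrt(13); 2*sqrt(468) = 12*sqrt(13); 2*sqrt(468) = 12*sqrt(13)
Combine: (20 - 10 + 12 + 12)·sqrt(13) = 34*sqrt(13)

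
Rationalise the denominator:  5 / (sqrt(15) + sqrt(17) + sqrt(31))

(-10*sqrt(7905) + 5*sqrt(31) + 145*sqrt(17) + 165*sqrt(15))/1019

Group as (sqrt(15) + sqrt(31)) + sqrt(17); multiply by (sqrt(15) + sqrt(31)) - sqrt(17), then rationalise the remaining surd.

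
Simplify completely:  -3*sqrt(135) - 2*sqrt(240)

3*sqrt(135) = 9*sqrt(15); 2*sqrt(240) = 8*sqrt(15)
Combine: (-9 - 8)·sqrt(15) = -17*sqrt(15)

-17*sqrt(15)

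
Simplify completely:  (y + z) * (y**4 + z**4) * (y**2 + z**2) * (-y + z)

-y**8 + z**8

Telescope via difference of squares: (z+y)(z-y) = -y**2 + z**2, then repeat with the next factor.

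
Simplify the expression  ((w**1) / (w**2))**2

Inside the bracket: (w**-1)
Raise to the power 2: (w**-2)

w**(-2)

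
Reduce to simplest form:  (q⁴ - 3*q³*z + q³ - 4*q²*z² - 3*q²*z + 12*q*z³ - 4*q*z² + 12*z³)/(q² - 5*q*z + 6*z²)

q² + 2*q*z + q + 2*z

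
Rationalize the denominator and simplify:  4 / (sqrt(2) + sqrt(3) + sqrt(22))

(-84*sqrt(3) - 92*sqrt(2) + 16*sqrt(33) + 68*sqrt(22))/265

Group as (sqrt(2) + sqrt(22)) + sqrt(3); multiply by (sqrt(2) + sqrt(22)) - sqrt(3), then rationalise the remaining surd.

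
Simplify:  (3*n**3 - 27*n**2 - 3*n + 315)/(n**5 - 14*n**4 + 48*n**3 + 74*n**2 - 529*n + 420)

3/(n**2 - 5*n + 4)

Factor: 3*n**3 - 27*n**2 - 3*n + 315 = 3*(n + 3)*(n - 7)*(n - 5);  n**5 - 14*n**4 + 48*n**3 + 74*n**2 - 529*n + 420 = (n + 3)*(n - 7)*(n - 4)*(n - 1)*(n - 5)
Cancel the common factors (n + 3), (n - 7), (n - 5).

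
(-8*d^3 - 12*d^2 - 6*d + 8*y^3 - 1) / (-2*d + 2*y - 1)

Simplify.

4*d^2 + 4*d*y + 4*d + 4*y^2 + 2*y + 1

(2*y)^3 - (2*d + 1)^3 = (-2*d + 2*y - 1)(4*d^2 + 4*d*y + 4*d + 4*y^2 + 2*y + 1).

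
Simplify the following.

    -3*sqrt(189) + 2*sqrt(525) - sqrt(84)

3*sqrt(189) = 9*sqrt(21); 2*sqrt(525) = 10*sqrt(21); sqrt(84) = 2*sqrt(21)
Combine: (-9 + 10 - 2)·sqrt(21) = -sqrt(21)

-sqrt(21)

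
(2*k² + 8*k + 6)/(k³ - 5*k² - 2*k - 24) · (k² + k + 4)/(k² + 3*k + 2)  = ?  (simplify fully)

Factor: 2*k² + 8*k + 6 = 2·(k + 3)·(k + 1);  k³ - 5*k² - 2*k - 24 = (k² + k + 4)·(k - 6);  k² + 3*k + 2 = (k + 1)·(k + 2)
Cancel the common factors (k² + k + 4), (k + 1).

(2*k + 6)/(k² - 4*k - 12)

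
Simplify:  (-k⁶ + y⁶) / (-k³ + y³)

Difference of sixth powers: factor out (-k³ + y³).

k³ + y³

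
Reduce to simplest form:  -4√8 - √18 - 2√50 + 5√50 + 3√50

4√8 = 8*√2; √18 = 3*√2; 2√50 = 10*√2; 5√50 = 25*√2; 3√50 = 15*√2
Combine: (-8 - 3 - 10 + 25 + 15)·√2 = 19*√2

19*√2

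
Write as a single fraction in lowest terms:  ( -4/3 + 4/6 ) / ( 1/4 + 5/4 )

Numerator: -4/3 + 4/6 = -2/3
Denominator: 1/4 + 5/4 = 3/2
Divide: (-2/3) · (2/3) = -4/9

-4/9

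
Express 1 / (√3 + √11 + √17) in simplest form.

(-2*√561 - 3*√17 + 9*√11 + 25*√3)/123

Group as (√3 + √11) + √17; multiply by (√3 + √11) - √17, then rationalise the remaining surd.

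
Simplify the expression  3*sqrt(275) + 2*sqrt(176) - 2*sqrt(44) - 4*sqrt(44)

3*sqrt(275) = 15*sqrt(11); 2*sqrt(176) = 8*sqrt(11); 2*sqrt(44) = 4*sqrt(11); 4*sqrt(44) = 8*sqrt(11)
Combine: (15 + 8 - 4 - 8)·sqrt(11) = 11*sqrt(11)

11*sqrt(11)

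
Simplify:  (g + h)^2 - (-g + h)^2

4*g*h

Write as f(h,g) - f(h,-g) and expand.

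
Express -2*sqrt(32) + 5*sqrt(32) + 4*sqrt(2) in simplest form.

16*sqrt(2)

2*sqrt(32) = 8*sqrt(2); 5*sqrt(32) = 20*sqrt(2); 4*sqrt(2) = 4*sqrt(2)
Combine: (-8 + 20 + 4)·sqrt(2) = 16*sqrt(2)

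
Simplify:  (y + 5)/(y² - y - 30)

Factor: y² - y - 30 = (y - 6)·(y + 5)
Cancel the common factor (y + 5).

1/(y - 6)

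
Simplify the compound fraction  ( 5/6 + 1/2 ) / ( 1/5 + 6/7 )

140/111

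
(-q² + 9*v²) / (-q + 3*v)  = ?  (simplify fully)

Difference of squares: factor out (-q + 3*v).

q + 3*v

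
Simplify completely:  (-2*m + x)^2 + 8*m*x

Expand the square and combine the 8*m*x term.

(2*m + x)^2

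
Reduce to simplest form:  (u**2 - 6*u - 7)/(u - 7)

u + 1

Factor: u**2 - 6*u - 7 = (u + 1)*(u - 7)
Cancel the common factor (u - 7).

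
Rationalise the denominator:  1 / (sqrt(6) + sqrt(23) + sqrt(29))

(-sqrt(4002) + 6*sqrt(23) + 23*sqrt(6))/276

Group as (sqrt(6) + sqrt(23)) + sqrt(29); multiply by (sqrt(6) + sqrt(23)) - sqrt(29), then rationalise the remaining surd.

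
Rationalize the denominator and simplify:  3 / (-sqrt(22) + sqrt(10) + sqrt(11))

(3*sqrt(22) + 63*sqrt(11) + 69*sqrt(10) + 132*sqrt(5))/439

Group as (sqrt(10) + sqrt(11)) - sqrt(22); multiply by (sqrt(10) + sqrt(11)) + sqrt(22), then rationalise the remaining surd.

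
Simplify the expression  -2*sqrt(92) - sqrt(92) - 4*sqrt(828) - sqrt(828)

2*sqrt(92) = 4*sqrt(23); sqrt(92) = 2*sqrt(23); 4*sqrt(828) = 24*sqrt(23); sqrt(828) = 6*sqrt(23)
Combine: (-4 - 2 - 24 - 6)·sqrt(23) = -36*sqrt(23)

-36*sqrt(23)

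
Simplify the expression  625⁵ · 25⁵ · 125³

625⁵ = 5^20; 25⁵ = 5^10; 125³ = 5^9
Combine exponents: 5^39

5^39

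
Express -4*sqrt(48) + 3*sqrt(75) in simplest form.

4*sqrt(48) = 16*sqrt(3); 3*sqrt(75) = 15*sqrt(3)
Combine: (-16 + 15)·sqrt(3) = -sqrt(3)

-sqrt(3)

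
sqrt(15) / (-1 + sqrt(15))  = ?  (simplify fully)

Multiply numerator and denominator by -sqrt(15) - 1.
Denominator becomes -14; numerator becomes -15 - sqrt(15).

(sqrt(15) + 15)/14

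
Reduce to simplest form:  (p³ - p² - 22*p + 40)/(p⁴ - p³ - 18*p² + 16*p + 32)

(p + 5)/(p² + 5*p + 4)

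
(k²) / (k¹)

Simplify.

Quotient: k¹

k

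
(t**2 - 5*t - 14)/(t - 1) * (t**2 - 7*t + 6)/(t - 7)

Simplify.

t**2 - 4*t - 12

Factor: t**2 - 5*t - 14 = (t - 7)*(t + 2);  t**2 - 7*t + 6 = (t - 6)*(t - 1)
Cancel the common factors (t - 7), (t - 1).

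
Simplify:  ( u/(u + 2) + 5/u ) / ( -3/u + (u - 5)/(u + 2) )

(u^2 + 5*u + 10)/(u^2 - 8*u - 6)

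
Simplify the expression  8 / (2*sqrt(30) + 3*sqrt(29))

(-16*sqrt(30) + 24*sqrt(29))/141

Multiply numerator and denominator by -2*sqrt(30) + 3*sqrt(29).
Denominator becomes 141; numerator becomes -16*sqrt(30) + 24*sqrt(29).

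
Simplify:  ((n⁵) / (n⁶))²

Inside the bracket: (n^-1)
Raise to the power 2: (n^-2)

n^(-2)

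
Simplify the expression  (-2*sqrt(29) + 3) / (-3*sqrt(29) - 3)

Multiply numerator and denominator by -3 + 3*sqrt(29).
Denominator becomes -252; numerator becomes -183 + 15*sqrt(29).

(-5*sqrt(29) + 61)/84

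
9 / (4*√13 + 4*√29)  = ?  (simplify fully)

(-9*√13 + 9*√29)/64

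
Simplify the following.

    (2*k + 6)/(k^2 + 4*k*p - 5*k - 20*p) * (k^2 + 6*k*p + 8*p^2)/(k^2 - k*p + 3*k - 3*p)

Factor: 2*k + 6 = 2*(k + 3);  k^2 + 4*k*p - 5*k - 20*p = (k + 4*p)*(k - 5);  k^2 + 6*k*p + 8*p^2 = (k + 4*p)*(k + 2*p);  k^2 - k*p + 3*k - 3*p = (k + 3)*(k - p)
Cancel the common factors (k + 3), (k + 4*p).

(-2*k - 4*p)/(-k^2 + k*p + 5*k - 5*p)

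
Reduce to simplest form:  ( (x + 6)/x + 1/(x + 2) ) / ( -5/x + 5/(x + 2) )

-x²/10 - 9*x/10 - 6/5

Numerator: (x + 6)/x + 1/(x + 2) = (x² + 9*x + 12)/(x² + 2*x)
Denominator: -5/x + 5/(x + 2) = -10/(x² + 2*x)
Divide: ((x² + 9*x + 12)/(x² + 2*x)) · (-x²/10 - x/5) = -x²/10 - 9*x/10 - 6/5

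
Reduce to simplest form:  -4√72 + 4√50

4√72 = 24*√2; 4√50 = 20*√2
Combine: (-24 + 20)·√2 = -4*√2

-4*√2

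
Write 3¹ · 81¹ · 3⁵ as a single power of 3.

3¹ = 3^1; 81¹ = 3^4; 3⁵ = 3^5
Combine exponents: 3^10

3^10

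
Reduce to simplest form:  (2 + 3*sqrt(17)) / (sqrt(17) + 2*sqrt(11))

Multiply numerator and denominator by -2*sqrt(11) + sqrt(17).
Denominator becomes -27; numerator becomes -6*sqrt(187) - 4*sqrt(11) + 2*sqrt(17) + 51.

(-51 - 2*sqrt(17) + 4*sqrt(11) + 6*sqrt(187))/27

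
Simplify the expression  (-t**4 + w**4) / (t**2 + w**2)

Difference of fourth powers: factor out (t**2 + w**2).

-t**2 + w**2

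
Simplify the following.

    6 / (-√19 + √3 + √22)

(-3*√19 + 19*√3 + √1254)/19

Group as (√3 + √22) - √19; multiply by (√3 + √22) + √19, then rationalise the remaining surd.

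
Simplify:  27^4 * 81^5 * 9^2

27^4 = 3^12; 81^5 = 3^20; 9^2 = 3^4
Combine exponents: 3^36

3^36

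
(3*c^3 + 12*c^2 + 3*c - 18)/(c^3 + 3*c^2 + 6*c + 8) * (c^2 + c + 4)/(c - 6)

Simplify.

(3*c^2 + 6*c - 9)/(c - 6)

Factor: 3*c^3 + 12*c^2 + 3*c - 18 = 3*(c + 2)*(c - 1)*(c + 3);  c^3 + 3*c^2 + 6*c + 8 = (c^2 + c + 4)*(c + 2)
Cancel the common factors (c^2 + c + 4), (c + 2).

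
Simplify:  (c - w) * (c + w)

Telescope via difference of squares: (c+w)(c-w) = c^2 - w^2.

c^2 - w^2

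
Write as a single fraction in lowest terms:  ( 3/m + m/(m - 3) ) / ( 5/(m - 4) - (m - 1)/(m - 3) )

Numerator: 3/m + m/(m - 3) = (m² + 3*m - 9)/(m² - 3*m)
Denominator: 5/(m - 4) - (m - 1)/(m - 3) = (-m² + 10*m - 19)/(m² - 7*m + 12)
Divide: ((m² + 3*m - 9)/(m² - 3*m)) · ((m² - 7*m + 12)/(-m² + 10*m - 19)) = (-m³ + m² + 21*m - 36)/(m³ - 10*m² + 19*m)

(-m³ + m² + 21*m - 36)/(m³ - 10*m² + 19*m)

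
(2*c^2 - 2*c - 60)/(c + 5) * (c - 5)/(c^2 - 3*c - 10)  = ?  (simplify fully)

(2*c - 12)/(c + 2)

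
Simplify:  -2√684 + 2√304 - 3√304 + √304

-12*√19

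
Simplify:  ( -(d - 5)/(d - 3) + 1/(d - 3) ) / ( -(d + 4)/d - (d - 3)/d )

(d**2 - 6*d)/(2*d**2 - 5*d - 3)

Numerator: -(d - 5)/(d - 3) + 1/(d - 3) = (-d + 6)/(d - 3)
Denominator: -(d + 4)/d - (d - 3)/d = (-2*d - 1)/d
Divide: ((-d + 6)/(d - 3)) · (d/(-2*d - 1)) = (d**2 - 6*d)/(2*d**2 - 5*d - 3)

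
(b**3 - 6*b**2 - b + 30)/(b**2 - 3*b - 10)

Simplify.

Factor: b**3 - 6*b**2 - b + 30 = (b + 2)*(b - 3)*(b - 5);  b**2 - 3*b - 10 = (b - 5)*(b + 2)
Cancel the common factors (b + 2), (b - 5).

b - 3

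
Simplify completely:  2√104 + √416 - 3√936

-10*√26

2√104 = 4*√26; √416 = 4*√26; 3√936 = 18*√26
Combine: (4 + 4 - 18)·√26 = -10*√26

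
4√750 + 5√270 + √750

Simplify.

4√750 = 20*√30; 5√270 = 15*√30; √750 = 5*√30
Combine: (20 + 15 + 5)·√30 = 40*√30

40*√30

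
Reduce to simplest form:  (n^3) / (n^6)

n^(-3)

Quotient: (n^-3)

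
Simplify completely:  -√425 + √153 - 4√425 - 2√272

√425 = 5*√17; √153 = 3*√17; 4√425 = 20*√17; 2√272 = 8*√17
Combine: (-5 + 3 - 20 - 8)·√17 = -30*√17

-30*√17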